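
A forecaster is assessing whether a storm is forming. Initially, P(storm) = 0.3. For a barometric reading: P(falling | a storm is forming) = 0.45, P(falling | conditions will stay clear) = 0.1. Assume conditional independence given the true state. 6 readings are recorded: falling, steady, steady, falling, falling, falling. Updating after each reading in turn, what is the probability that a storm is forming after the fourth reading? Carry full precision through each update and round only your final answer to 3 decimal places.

After 'falling': P(storm) = 0.45·0.3000 / (0.45·0.3000 + 0.1·0.7000) ≈ 0.6585
After 'steady': P(storm) = 0.55·0.6585 / (0.55·0.6585 + 0.9·0.3415) ≈ 0.5410
After 'steady': P(storm) = 0.55·0.5410 / (0.55·0.5410 + 0.9·0.4590) ≈ 0.4187
After 'falling': P(storm) = 0.45·0.4187 / (0.45·0.4187 + 0.1·0.5813) ≈ 0.7642

0.764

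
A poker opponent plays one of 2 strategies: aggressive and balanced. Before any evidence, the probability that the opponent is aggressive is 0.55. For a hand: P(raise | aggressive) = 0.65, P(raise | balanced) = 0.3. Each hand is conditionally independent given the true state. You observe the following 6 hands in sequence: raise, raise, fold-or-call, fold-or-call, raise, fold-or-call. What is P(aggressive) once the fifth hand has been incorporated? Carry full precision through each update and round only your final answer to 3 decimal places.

0.757

Apply Bayes' rule sequentially, carrying P(aggressive) forward.
After 'raise': P(aggressive) = 0.65·0.5500 / (0.65·0.5500 + 0.3·0.4500) ≈ 0.7259
After 'raise': P(aggressive) = 0.65·0.7259 / (0.65·0.7259 + 0.3·0.2741) ≈ 0.8516
After 'fold-or-call': P(aggressive) = 0.35·0.8516 / (0.35·0.8516 + 0.7·0.1484) ≈ 0.7415
After 'fold-or-call': P(aggressive) = 0.35·0.7415 / (0.35·0.7415 + 0.7·0.2585) ≈ 0.5892
After 'raise': P(aggressive) = 0.65·0.5892 / (0.65·0.5892 + 0.3·0.4108) ≈ 0.7566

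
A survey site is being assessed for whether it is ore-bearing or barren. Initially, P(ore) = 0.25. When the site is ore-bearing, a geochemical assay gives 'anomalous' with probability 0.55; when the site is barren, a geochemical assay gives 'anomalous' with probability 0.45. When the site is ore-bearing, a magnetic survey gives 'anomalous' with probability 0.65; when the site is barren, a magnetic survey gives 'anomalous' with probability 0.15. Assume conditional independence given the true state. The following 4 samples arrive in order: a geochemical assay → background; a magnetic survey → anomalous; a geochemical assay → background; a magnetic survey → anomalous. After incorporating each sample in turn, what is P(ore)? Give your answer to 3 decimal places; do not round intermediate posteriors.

After a geochemical assay='background': P(ore) = 0.45·0.2500 / (0.45·0.2500 + 0.55·0.7500) ≈ 0.2143
After a magnetic survey='anomalous': P(ore) = 0.65·0.2143 / (0.65·0.2143 + 0.15·0.7857) ≈ 0.5417
After a geochemical assay='background': P(ore) = 0.45·0.5417 / (0.45·0.5417 + 0.55·0.4583) ≈ 0.4916
After a magnetic survey='anomalous': P(ore) = 0.65·0.4916 / (0.65·0.4916 + 0.15·0.5084) ≈ 0.8073

0.807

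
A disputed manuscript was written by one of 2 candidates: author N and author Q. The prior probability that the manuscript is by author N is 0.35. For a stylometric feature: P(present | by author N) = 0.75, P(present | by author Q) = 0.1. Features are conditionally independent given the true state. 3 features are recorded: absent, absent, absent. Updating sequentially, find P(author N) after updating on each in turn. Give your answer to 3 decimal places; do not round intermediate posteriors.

0.011

After 'absent': P(author N) = 0.25·0.3500 / (0.25·0.3500 + 0.9·0.6500) ≈ 0.1301
After 'absent': P(author N) = 0.25·0.1301 / (0.25·0.1301 + 0.9·0.8699) ≈ 0.0399
After 'absent': P(author N) = 0.25·0.0399 / (0.25·0.0399 + 0.9·0.9601) ≈ 0.0114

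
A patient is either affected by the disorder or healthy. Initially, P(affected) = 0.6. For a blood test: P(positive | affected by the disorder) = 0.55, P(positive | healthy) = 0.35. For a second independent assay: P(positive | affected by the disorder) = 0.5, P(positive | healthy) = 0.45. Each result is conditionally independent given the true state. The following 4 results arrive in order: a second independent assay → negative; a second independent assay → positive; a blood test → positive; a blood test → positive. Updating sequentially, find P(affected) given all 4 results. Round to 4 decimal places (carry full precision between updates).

Each posterior becomes the prior for the next update.
After a second independent assay='negative': P(affected) = 0.5·0.6000 / (0.5·0.6000 + 0.55·0.4000) ≈ 0.5769
After a second independent assay='positive': P(affected) = 0.5·0.5769 / (0.5·0.5769 + 0.45·0.4231) ≈ 0.6024
After a blood test='positive': P(affected) = 0.55·0.6024 / (0.55·0.6024 + 0.35·0.3976) ≈ 0.7042
After a blood test='positive': P(affected) = 0.55·0.7042 / (0.55·0.7042 + 0.35·0.2958) ≈ 0.7891

0.7891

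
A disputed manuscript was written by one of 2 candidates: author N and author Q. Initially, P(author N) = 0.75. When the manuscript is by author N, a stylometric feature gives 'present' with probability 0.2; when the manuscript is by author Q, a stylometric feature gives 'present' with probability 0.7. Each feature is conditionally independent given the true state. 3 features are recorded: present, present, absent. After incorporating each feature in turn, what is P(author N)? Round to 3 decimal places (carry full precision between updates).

After 'present': P(author N) = 0.2·0.7500 / (0.2·0.7500 + 0.7·0.2500) ≈ 0.4615
After 'present': P(author N) = 0.2·0.4615 / (0.2·0.4615 + 0.7·0.5385) ≈ 0.1967
After 'absent': P(author N) = 0.8·0.1967 / (0.8·0.1967 + 0.3·0.8033) ≈ 0.3951

0.395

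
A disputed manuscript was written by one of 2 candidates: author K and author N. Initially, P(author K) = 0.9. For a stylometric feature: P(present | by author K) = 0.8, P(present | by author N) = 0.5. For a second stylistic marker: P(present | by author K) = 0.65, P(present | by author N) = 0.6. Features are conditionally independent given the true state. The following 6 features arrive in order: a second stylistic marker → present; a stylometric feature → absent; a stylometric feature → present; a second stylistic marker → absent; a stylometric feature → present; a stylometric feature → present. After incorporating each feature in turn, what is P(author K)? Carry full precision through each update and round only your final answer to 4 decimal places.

0.9332

After a second stylistic marker='present': P(author K) = 0.65·0.9000 / (0.65·0.9000 + 0.6·0.1000) ≈ 0.9070
After a stylometric feature='absent': P(author K) = 0.2·0.9070 / (0.2·0.9070 + 0.5·0.0930) ≈ 0.7959
After a stylometric feature='present': P(author K) = 0.8·0.7959 / (0.8·0.7959 + 0.5·0.2041) ≈ 0.8619
After a second stylistic marker='absent': P(author K) = 0.35·0.8619 / (0.35·0.8619 + 0.4·0.1381) ≈ 0.8452
After a stylometric feature='present': P(author K) = 0.8·0.8452 / (0.8·0.8452 + 0.5·0.1548) ≈ 0.8973
After a stylometric feature='present': P(author K) = 0.8·0.8973 / (0.8·0.8973 + 0.5·0.1027) ≈ 0.9332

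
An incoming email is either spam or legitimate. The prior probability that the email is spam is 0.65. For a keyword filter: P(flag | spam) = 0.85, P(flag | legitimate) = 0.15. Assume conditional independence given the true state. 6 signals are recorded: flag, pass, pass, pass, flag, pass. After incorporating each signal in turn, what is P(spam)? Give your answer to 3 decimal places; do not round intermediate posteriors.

Apply Bayes' rule sequentially, carrying P(spam) forward.
After 'flag': P(spam) = 0.85·0.6500 / (0.85·0.6500 + 0.15·0.3500) ≈ 0.9132
After 'pass': P(spam) = 0.15·0.9132 / (0.15·0.9132 + 0.85·0.0868) ≈ 0.6500
After 'pass': P(spam) = 0.15·0.6500 / (0.15·0.6500 + 0.85·0.3500) ≈ 0.2468
After 'pass': P(spam) = 0.15·0.2468 / (0.15·0.2468 + 0.85·0.7532) ≈ 0.0547
After 'flag': P(spam) = 0.85·0.0547 / (0.85·0.0547 + 0.15·0.9453) ≈ 0.2468
After 'pass': P(spam) = 0.15·0.2468 / (0.15·0.2468 + 0.85·0.7532) ≈ 0.0547

0.055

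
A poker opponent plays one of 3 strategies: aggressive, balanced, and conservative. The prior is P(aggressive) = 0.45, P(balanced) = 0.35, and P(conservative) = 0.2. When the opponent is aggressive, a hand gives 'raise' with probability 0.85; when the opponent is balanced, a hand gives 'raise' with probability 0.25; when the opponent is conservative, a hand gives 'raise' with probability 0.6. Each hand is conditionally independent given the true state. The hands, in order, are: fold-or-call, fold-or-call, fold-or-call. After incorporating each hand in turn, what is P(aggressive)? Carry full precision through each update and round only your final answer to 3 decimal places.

After 'fold-or-call': normaliser = 0.15·0.4500 + 0.75·0.3500 + 0.4·0.2000; P(aggressive) ≈ 0.1646, P(balanced) ≈ 0.6402, P(conservative) ≈ 0.1951
After 'fold-or-call': normaliser = 0.15·0.1646 + 0.75·0.6402 + 0.4·0.1951; P(aggressive) ≈ 0.0424, P(balanced) ≈ 0.8237, P(conservative) ≈ 0.1339
After 'fold-or-call': normaliser = 0.15·0.0424 + 0.75·0.8237 + 0.4·0.1339; P(aggressive) ≈ 0.0094, P(balanced) ≈ 0.9116, P(conservative) ≈ 0.0790

0.009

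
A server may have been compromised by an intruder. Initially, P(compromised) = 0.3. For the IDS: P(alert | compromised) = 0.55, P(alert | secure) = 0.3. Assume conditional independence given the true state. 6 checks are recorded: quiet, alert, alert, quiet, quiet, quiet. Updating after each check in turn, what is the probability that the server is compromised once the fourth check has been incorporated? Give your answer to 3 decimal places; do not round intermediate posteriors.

0.373

Apply Bayes' rule sequentially, carrying P(compromised) forward.
After 'quiet': P(compromised) = 0.45·0.3000 / (0.45·0.3000 + 0.7·0.7000) ≈ 0.2160
After 'alert': P(compromised) = 0.55·0.2160 / (0.55·0.2160 + 0.3·0.7840) ≈ 0.3356
After 'alert': P(compromised) = 0.55·0.3356 / (0.55·0.3356 + 0.3·0.6644) ≈ 0.4808
After 'quiet': P(compromised) = 0.45·0.4808 / (0.45·0.4808 + 0.7·0.5192) ≈ 0.3732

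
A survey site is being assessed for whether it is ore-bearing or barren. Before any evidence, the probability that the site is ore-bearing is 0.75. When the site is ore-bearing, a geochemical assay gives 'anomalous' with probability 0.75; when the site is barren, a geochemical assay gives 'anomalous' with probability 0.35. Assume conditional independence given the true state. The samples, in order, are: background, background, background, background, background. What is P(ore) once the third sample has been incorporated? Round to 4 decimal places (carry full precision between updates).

0.1458

After 'background': P(ore) = 0.25·0.7500 / (0.25·0.7500 + 0.65·0.2500) ≈ 0.5357
After 'background': P(ore) = 0.25·0.5357 / (0.25·0.5357 + 0.65·0.4643) ≈ 0.3074
After 'background': P(ore) = 0.25·0.3074 / (0.25·0.3074 + 0.65·0.6926) ≈ 0.1458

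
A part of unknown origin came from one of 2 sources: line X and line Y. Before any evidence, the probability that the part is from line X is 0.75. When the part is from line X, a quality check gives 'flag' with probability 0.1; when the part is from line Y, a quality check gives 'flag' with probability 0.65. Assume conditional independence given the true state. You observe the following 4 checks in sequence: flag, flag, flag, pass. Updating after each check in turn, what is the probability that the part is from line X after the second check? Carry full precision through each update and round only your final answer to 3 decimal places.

After 'flag': P(line X) = 0.1·0.7500 / (0.1·0.7500 + 0.65·0.2500) ≈ 0.3158
After 'flag': P(line X) = 0.1·0.3158 / (0.1·0.3158 + 0.65·0.6842) ≈ 0.0663

0.066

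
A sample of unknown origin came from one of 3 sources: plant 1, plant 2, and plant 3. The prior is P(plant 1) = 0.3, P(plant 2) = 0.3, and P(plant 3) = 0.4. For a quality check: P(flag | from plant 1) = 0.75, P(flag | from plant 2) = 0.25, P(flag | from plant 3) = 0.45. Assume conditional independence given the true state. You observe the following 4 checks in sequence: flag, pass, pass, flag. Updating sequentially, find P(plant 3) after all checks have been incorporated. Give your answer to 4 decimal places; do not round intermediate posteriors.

After 'flag': normaliser = 0.75·0.3000 + 0.25·0.3000 + 0.45·0.4000; P(plant 1) ≈ 0.4688, P(plant 2) ≈ 0.1562, P(plant 3) ≈ 0.3750
After 'pass': normaliser = 0.25·0.4688 + 0.75·0.1562 + 0.55·0.3750; P(plant 1) ≈ 0.2660, P(plant 2) ≈ 0.2660, P(plant 3) ≈ 0.4681
After 'pass': normaliser = 0.25·0.2660 + 0.75·0.2660 + 0.55·0.4681; P(plant 1) ≈ 0.1270, P(plant 2) ≈ 0.3811, P(plant 3) ≈ 0.4919
After 'flag': normaliser = 0.75·0.1270 + 0.25·0.3811 + 0.45·0.4919; P(plant 1) ≈ 0.2313, P(plant 2) ≈ 0.2313, P(plant 3) ≈ 0.5374

0.5374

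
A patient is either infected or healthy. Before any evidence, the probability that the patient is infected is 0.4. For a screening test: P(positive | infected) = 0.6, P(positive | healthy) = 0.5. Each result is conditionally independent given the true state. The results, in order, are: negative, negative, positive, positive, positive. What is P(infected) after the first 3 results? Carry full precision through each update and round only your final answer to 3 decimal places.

After 'negative': P(infected) = 0.4·0.4000 / (0.4·0.4000 + 0.5·0.6000) ≈ 0.3478
After 'negative': P(infected) = 0.4·0.3478 / (0.4·0.3478 + 0.5·0.6522) ≈ 0.2991
After 'positive': P(infected) = 0.6·0.2991 / (0.6·0.2991 + 0.5·0.7009) ≈ 0.3386

0.339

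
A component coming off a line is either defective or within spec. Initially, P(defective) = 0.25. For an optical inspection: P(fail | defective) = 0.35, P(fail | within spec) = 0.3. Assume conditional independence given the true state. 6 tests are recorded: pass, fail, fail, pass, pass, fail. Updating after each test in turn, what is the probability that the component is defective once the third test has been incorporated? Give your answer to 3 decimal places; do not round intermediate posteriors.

After 'pass': P(defective) = 0.65·0.2500 / (0.65·0.2500 + 0.7·0.7500) ≈ 0.2364
After 'fail': P(defective) = 0.35·0.2364 / (0.35·0.2364 + 0.3·0.7636) ≈ 0.2653
After 'fail': P(defective) = 0.35·0.2653 / (0.35·0.2653 + 0.3·0.7347) ≈ 0.2964

0.296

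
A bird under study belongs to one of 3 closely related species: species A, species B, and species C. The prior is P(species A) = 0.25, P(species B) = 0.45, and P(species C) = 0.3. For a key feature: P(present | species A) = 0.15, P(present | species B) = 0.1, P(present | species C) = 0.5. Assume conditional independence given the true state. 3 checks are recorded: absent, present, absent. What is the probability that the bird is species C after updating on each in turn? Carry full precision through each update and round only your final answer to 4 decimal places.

Apply Bayes' rule sequentially, carrying P(species C) forward.
After 'absent': normaliser = 0.85·0.2500 + 0.9·0.4500 + 0.5·0.3000; P(species A) ≈ 0.2769, P(species B) ≈ 0.5277, P(species C) ≈ 0.1954
After 'present': normaliser = 0.15·0.2769 + 0.1·0.5277 + 0.5·0.1954; P(species A) ≈ 0.2163, P(species B) ≈ 0.2748, P(species C) ≈ 0.5089
After 'absent': normaliser = 0.85·0.2163 + 0.9·0.2748 + 0.5·0.5089; P(species A) ≈ 0.2681, P(species B) ≈ 0.3607, P(species C) ≈ 0.3711

0.3711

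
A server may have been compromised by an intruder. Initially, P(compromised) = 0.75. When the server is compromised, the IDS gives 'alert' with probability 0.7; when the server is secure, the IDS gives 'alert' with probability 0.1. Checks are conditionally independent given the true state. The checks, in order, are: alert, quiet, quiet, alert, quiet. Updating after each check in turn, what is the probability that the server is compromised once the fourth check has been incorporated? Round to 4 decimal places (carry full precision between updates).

0.9423

Each posterior becomes the prior for the next update.
After 'alert': P(compromised) = 0.7·0.7500 / (0.7·0.7500 + 0.1·0.2500) ≈ 0.9545
After 'quiet': P(compromised) = 0.3·0.9545 / (0.3·0.9545 + 0.9·0.0455) ≈ 0.8750
After 'quiet': P(compromised) = 0.3·0.8750 / (0.3·0.8750 + 0.9·0.1250) ≈ 0.7000
After 'alert': P(compromised) = 0.7·0.7000 / (0.7·0.7000 + 0.1·0.3000) ≈ 0.9423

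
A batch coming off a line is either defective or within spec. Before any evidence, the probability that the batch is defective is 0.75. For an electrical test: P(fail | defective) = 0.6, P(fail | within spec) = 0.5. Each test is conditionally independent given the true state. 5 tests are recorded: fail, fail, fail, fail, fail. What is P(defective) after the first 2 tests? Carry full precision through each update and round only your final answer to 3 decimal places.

After 'fail': P(defective) = 0.6·0.7500 / (0.6·0.7500 + 0.5·0.2500) ≈ 0.7826
After 'fail': P(defective) = 0.6·0.7826 / (0.6·0.7826 + 0.5·0.2174) ≈ 0.8120

0.812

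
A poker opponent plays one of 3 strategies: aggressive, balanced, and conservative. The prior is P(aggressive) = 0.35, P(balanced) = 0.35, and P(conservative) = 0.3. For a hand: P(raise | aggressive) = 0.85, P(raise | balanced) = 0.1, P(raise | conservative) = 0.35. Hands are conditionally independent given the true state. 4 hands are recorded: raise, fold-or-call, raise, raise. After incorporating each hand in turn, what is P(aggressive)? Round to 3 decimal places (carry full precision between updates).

0.788

After 'raise': normaliser = 0.85·0.3500 + 0.1·0.3500 + 0.35·0.3000; P(aggressive) ≈ 0.6800, P(balanced) ≈ 0.0800, P(conservative) ≈ 0.2400
After 'fold-or-call': normaliser = 0.15·0.6800 + 0.9·0.0800 + 0.65·0.2400; P(aggressive) ≈ 0.3091, P(balanced) ≈ 0.2182, P(conservative) ≈ 0.4727
After 'raise': normaliser = 0.85·0.3091 + 0.1·0.2182 + 0.35·0.4727; P(aggressive) ≈ 0.5838, P(balanced) ≈ 0.0485, P(conservative) ≈ 0.3677
After 'raise': normaliser = 0.85·0.5838 + 0.1·0.0485 + 0.35·0.3677; P(aggressive) ≈ 0.7880, P(balanced) ≈ 0.0077, P(conservative) ≈ 0.2043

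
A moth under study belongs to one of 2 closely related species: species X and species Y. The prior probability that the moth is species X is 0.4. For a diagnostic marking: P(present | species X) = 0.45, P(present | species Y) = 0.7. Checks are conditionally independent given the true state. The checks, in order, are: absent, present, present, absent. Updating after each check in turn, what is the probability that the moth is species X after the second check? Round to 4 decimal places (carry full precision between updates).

0.4400

After 'absent': P(species X) = 0.55·0.4000 / (0.55·0.4000 + 0.3·0.6000) ≈ 0.5500
After 'present': P(species X) = 0.45·0.5500 / (0.45·0.5500 + 0.7·0.4500) ≈ 0.4400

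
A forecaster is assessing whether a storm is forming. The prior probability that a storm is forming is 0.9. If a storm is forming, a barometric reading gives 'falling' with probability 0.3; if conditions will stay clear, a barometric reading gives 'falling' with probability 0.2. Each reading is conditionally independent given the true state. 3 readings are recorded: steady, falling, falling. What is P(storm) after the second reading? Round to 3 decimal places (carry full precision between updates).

After 'steady': P(storm) = 0.7·0.9000 / (0.7·0.9000 + 0.8·0.1000) ≈ 0.8873
After 'falling': P(storm) = 0.3·0.8873 / (0.3·0.8873 + 0.2·0.1127) ≈ 0.9220

0.922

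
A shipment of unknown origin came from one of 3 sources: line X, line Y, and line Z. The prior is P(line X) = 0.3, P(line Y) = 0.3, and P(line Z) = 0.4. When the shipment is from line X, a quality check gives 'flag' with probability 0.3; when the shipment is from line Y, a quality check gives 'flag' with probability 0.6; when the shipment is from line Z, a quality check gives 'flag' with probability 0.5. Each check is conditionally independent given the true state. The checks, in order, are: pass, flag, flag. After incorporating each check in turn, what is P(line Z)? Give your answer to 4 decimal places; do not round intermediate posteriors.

After 'pass': normaliser = 0.7·0.3000 + 0.4·0.3000 + 0.5·0.4000; P(line X) ≈ 0.3962, P(line Y) ≈ 0.2264, P(line Z) ≈ 0.3774
After 'flag': normaliser = 0.3·0.3962 + 0.6·0.2264 + 0.5·0.3774; P(line X) ≈ 0.2681, P(line Y) ≈ 0.3064, P(line Z) ≈ 0.4255
After 'flag': normaliser = 0.3·0.2681 + 0.6·0.3064 + 0.5·0.4255; P(line X) ≈ 0.1686, P(line Y) ≈ 0.3854, P(line Z) ≈ 0.4460

0.4460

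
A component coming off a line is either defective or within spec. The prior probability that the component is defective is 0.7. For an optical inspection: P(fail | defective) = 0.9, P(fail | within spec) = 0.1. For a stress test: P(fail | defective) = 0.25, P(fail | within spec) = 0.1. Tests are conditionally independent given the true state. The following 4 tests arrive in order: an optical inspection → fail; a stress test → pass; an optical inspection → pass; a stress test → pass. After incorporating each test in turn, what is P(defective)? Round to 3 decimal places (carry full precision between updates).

0.618

After an optical inspection='fail': P(defective) = 0.9·0.7000 / (0.9·0.7000 + 0.1·0.3000) ≈ 0.9545
After a stress test='pass': P(defective) = 0.75·0.9545 / (0.75·0.9545 + 0.9·0.0455) ≈ 0.9459
After an optical inspection='pass': P(defective) = 0.1·0.9459 / (0.1·0.9459 + 0.9·0.0541) ≈ 0.6604
After a stress test='pass': P(defective) = 0.75·0.6604 / (0.75·0.6604 + 0.9·0.3396) ≈ 0.6184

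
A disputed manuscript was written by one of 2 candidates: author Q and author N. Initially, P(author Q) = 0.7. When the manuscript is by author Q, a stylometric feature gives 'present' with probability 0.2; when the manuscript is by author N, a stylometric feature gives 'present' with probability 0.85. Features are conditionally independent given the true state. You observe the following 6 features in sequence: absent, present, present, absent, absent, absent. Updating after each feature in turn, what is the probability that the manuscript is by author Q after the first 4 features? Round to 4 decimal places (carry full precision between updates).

0.7861

After 'absent': P(author Q) = 0.8·0.7000 / (0.8·0.7000 + 0.15·0.3000) ≈ 0.9256
After 'present': P(author Q) = 0.2·0.9256 / (0.2·0.9256 + 0.85·0.0744) ≈ 0.7454
After 'present': P(author Q) = 0.2·0.7454 / (0.2·0.7454 + 0.85·0.2546) ≈ 0.4079
After 'absent': P(author Q) = 0.8·0.4079 / (0.8·0.4079 + 0.15·0.5921) ≈ 0.7861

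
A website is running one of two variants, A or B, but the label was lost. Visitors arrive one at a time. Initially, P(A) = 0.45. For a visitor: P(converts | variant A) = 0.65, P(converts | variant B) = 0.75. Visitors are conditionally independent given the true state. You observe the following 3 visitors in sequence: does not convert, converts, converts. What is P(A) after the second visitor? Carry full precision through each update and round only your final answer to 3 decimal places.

0.498

Each posterior becomes the prior for the next update.
After 'does not convert': P(A) = 0.35·0.4500 / (0.35·0.4500 + 0.25·0.5500) ≈ 0.5339
After 'converts': P(A) = 0.65·0.5339 / (0.65·0.5339 + 0.75·0.4661) ≈ 0.4982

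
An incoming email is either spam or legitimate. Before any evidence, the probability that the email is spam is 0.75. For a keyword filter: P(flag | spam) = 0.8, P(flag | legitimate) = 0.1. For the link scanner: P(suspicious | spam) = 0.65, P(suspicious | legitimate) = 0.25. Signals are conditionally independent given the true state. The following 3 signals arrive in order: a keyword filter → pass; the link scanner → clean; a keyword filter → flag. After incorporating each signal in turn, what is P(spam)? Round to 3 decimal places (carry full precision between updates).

After a keyword filter='pass': P(spam) = 0.2·0.7500 / (0.2·0.7500 + 0.9·0.2500) ≈ 0.4000
After the link scanner='clean': P(spam) = 0.35·0.4000 / (0.35·0.4000 + 0.75·0.6000) ≈ 0.2373
After a keyword filter='flag': P(spam) = 0.8·0.2373 / (0.8·0.2373 + 0.1·0.7627) ≈ 0.7134

0.713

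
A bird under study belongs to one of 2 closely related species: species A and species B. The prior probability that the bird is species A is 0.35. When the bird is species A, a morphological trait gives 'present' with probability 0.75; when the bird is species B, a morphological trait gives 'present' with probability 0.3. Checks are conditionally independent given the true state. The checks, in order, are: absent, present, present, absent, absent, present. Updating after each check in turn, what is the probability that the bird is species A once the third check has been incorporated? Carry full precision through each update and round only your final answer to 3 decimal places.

After 'absent': P(species A) = 0.25·0.3500 / (0.25·0.3500 + 0.7·0.6500) ≈ 0.1613
After 'present': P(species A) = 0.75·0.1613 / (0.75·0.1613 + 0.3·0.8387) ≈ 0.3247
After 'present': P(species A) = 0.75·0.3247 / (0.75·0.3247 + 0.3·0.6753) ≈ 0.5459

0.546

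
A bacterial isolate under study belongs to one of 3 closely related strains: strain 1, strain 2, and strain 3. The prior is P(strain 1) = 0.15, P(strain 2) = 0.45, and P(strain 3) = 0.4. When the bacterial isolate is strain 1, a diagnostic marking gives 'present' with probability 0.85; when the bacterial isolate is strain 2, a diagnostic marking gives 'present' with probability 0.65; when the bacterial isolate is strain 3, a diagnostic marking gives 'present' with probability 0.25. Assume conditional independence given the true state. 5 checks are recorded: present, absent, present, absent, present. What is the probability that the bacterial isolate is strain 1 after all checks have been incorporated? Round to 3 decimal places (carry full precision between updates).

0.100

Apply Bayes' rule sequentially, carrying P(strain 1) forward.
After 'present': normaliser = 0.85·0.1500 + 0.65·0.4500 + 0.25·0.4000; P(strain 1) ≈ 0.2452, P(strain 2) ≈ 0.5625, P(strain 3) ≈ 0.1923
After 'absent': normaliser = 0.15·0.2452 + 0.35·0.5625 + 0.75·0.1923; P(strain 1) ≈ 0.0973, P(strain 2) ≈ 0.5210, P(strain 3) ≈ 0.3817
After 'present': normaliser = 0.85·0.0973 + 0.65·0.5210 + 0.25·0.3817; P(strain 1) ≈ 0.1601, P(strain 2) ≈ 0.6553, P(strain 3) ≈ 0.1846
After 'absent': normaliser = 0.15·0.1601 + 0.35·0.6553 + 0.75·0.1846; P(strain 1) ≈ 0.0613, P(strain 2) ≈ 0.5853, P(strain 3) ≈ 0.3534
After 'present': normaliser = 0.85·0.0613 + 0.65·0.5853 + 0.25·0.3534; P(strain 1) ≈ 0.1000, P(strain 2) ≈ 0.7304, P(strain 3) ≈ 0.1696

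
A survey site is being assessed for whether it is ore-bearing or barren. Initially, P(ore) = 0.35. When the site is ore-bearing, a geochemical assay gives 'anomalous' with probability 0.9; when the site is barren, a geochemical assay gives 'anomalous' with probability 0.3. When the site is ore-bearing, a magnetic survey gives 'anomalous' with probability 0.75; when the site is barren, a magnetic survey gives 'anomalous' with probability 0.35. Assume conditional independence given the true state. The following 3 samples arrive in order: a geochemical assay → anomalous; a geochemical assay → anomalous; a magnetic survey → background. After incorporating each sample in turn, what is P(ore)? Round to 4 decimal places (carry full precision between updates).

After a geochemical assay='anomalous': P(ore) = 0.9·0.3500 / (0.9·0.3500 + 0.3·0.6500) ≈ 0.6176
After a geochemical assay='anomalous': P(ore) = 0.9·0.6176 / (0.9·0.6176 + 0.3·0.3824) ≈ 0.8289
After a magnetic survey='background': P(ore) = 0.25·0.8289 / (0.25·0.8289 + 0.65·0.1711) ≈ 0.6508

0.6508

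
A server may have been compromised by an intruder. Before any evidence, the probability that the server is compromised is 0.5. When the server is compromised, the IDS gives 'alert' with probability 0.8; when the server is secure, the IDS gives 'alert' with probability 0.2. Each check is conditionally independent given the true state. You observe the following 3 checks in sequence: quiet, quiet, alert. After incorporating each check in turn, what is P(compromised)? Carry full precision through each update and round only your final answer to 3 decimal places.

0.200

After 'quiet': P(compromised) = 0.2·0.5000 / (0.2·0.5000 + 0.8·0.5000) ≈ 0.2000
After 'quiet': P(compromised) = 0.2·0.2000 / (0.2·0.2000 + 0.8·0.8000) ≈ 0.0588
After 'alert': P(compromised) = 0.8·0.0588 / (0.8·0.0588 + 0.2·0.9412) ≈ 0.2000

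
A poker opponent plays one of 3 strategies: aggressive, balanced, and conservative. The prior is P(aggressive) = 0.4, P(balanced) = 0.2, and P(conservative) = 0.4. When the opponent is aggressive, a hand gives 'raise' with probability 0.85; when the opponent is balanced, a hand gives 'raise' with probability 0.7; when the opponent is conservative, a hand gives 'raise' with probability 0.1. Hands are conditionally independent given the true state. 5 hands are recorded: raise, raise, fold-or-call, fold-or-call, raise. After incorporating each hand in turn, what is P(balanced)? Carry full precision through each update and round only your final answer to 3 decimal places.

Each posterior becomes the prior for the next update.
After 'raise': normaliser = 0.85·0.4000 + 0.7·0.2000 + 0.1·0.4000; P(aggressive) ≈ 0.6538, P(balanced) ≈ 0.2692, P(conservative) ≈ 0.0769
After 'raise': normaliser = 0.85·0.6538 + 0.7·0.2692 + 0.1·0.0769; P(aggressive) ≈ 0.7391, P(balanced) ≈ 0.2506, P(conservative) ≈ 0.0102
After 'fold-or-call': normaliser = 0.15·0.7391 + 0.3·0.2506 + 0.9·0.0102; P(aggressive) ≈ 0.5678, P(balanced) ≈ 0.3851, P(conservative) ≈ 0.0472
After 'fold-or-call': normaliser = 0.15·0.5678 + 0.3·0.3851 + 0.9·0.0472; P(aggressive) ≈ 0.3503, P(balanced) ≈ 0.4752, P(conservative) ≈ 0.1745
After 'raise': normaliser = 0.85·0.3503 + 0.7·0.4752 + 0.1·0.1745; P(aggressive) ≈ 0.4596, P(balanced) ≈ 0.5134, P(conservative) ≈ 0.0269

0.513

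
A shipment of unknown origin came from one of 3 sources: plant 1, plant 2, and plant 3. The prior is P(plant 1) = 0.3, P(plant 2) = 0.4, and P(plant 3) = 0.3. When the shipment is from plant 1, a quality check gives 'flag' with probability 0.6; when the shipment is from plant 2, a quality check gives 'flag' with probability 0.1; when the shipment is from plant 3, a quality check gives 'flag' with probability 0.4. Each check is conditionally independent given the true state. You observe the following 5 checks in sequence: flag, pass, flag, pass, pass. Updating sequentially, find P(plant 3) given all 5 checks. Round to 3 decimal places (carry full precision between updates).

After 'flag': normaliser = 0.6·0.3000 + 0.1·0.4000 + 0.4·0.3000; P(plant 1) ≈ 0.5294, P(plant 2) ≈ 0.1176, P(plant 3) ≈ 0.3529
After 'pass': normaliser = 0.4·0.5294 + 0.9·0.1176 + 0.6·0.3529; P(plant 1) ≈ 0.4000, P(plant 2) ≈ 0.2000, P(plant 3) ≈ 0.4000
After 'flag': normaliser = 0.6·0.4000 + 0.1·0.2000 + 0.4·0.4000; P(plant 1) ≈ 0.5714, P(plant 2) ≈ 0.0476, P(plant 3) ≈ 0.3810
After 'pass': normaliser = 0.4·0.5714 + 0.9·0.0476 + 0.6·0.3810; P(plant 1) ≈ 0.4571, P(plant 2) ≈ 0.0857, P(plant 3) ≈ 0.4571
After 'pass': normaliser = 0.4·0.4571 + 0.9·0.0857 + 0.6·0.4571; P(plant 1) ≈ 0.3422, P(plant 2) ≈ 0.1444, P(plant 3) ≈ 0.5134

0.513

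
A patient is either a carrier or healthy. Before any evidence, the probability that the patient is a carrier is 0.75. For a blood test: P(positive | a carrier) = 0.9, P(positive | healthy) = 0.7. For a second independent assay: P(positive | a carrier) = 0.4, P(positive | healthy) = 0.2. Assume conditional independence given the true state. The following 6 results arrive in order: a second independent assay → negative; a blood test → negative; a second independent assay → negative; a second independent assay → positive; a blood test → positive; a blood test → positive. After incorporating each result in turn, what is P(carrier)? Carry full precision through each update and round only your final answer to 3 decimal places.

Each posterior becomes the prior for the next update.
After a second independent assay='negative': P(carrier) = 0.6·0.7500 / (0.6·0.7500 + 0.8·0.2500) ≈ 0.6923
After a blood test='negative': P(carrier) = 0.1·0.6923 / (0.1·0.6923 + 0.3·0.3077) ≈ 0.4286
After a second independent assay='negative': P(carrier) = 0.6·0.4286 / (0.6·0.4286 + 0.8·0.5714) ≈ 0.3600
After a second independent assay='positive': P(carrier) = 0.4·0.3600 / (0.4·0.3600 + 0.2·0.6400) ≈ 0.5294
After a blood test='positive': P(carrier) = 0.9·0.5294 / (0.9·0.5294 + 0.7·0.4706) ≈ 0.5912
After a blood test='positive': P(carrier) = 0.9·0.5912 / (0.9·0.5912 + 0.7·0.4088) ≈ 0.6503

0.650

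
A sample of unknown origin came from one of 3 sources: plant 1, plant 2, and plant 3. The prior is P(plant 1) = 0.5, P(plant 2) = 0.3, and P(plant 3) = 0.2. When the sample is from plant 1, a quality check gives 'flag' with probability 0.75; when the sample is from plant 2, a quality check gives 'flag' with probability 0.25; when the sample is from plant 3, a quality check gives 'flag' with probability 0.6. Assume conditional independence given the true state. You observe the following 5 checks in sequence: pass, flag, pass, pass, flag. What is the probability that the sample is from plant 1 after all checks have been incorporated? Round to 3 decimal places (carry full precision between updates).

After 'pass': normaliser = 0.25·0.5000 + 0.75·0.3000 + 0.4·0.2000; P(plant 1) ≈ 0.2907, P(plant 2) ≈ 0.5233, P(plant 3) ≈ 0.1860
After 'flag': normaliser = 0.75·0.2907 + 0.25·0.5233 + 0.6·0.1860; P(plant 1) ≈ 0.4735, P(plant 2) ≈ 0.2841, P(plant 3) ≈ 0.2424
After 'pass': normaliser = 0.25·0.4735 + 0.75·0.2841 + 0.4·0.2424; P(plant 1) ≈ 0.2763, P(plant 2) ≈ 0.4973, P(plant 3) ≈ 0.2263
After 'pass': normaliser = 0.25·0.2763 + 0.75·0.4973 + 0.4·0.2263; P(plant 1) ≈ 0.1297, P(plant 2) ≈ 0.7003, P(plant 3) ≈ 0.1700
After 'flag': normaliser = 0.75·0.1297 + 0.25·0.7003 + 0.6·0.1700; P(plant 1) ≈ 0.2598, P(plant 2) ≈ 0.4677, P(plant 3) ≈ 0.2725

0.260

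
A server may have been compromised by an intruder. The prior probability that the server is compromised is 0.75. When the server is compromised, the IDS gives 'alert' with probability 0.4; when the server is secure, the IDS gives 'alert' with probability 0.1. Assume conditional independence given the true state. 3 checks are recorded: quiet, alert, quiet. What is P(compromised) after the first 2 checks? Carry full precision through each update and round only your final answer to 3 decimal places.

0.889

After 'quiet': P(compromised) = 0.6·0.7500 / (0.6·0.7500 + 0.9·0.2500) ≈ 0.6667
After 'alert': P(compromised) = 0.4·0.6667 / (0.4·0.6667 + 0.1·0.3333) ≈ 0.8889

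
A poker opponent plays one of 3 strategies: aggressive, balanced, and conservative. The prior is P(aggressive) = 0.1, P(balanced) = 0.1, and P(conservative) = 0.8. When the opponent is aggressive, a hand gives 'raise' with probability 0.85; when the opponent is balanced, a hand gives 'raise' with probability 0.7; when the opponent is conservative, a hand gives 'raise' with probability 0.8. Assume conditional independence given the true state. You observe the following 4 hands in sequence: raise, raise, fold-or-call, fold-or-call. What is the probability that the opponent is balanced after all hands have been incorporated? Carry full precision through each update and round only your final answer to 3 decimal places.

0.166

After 'raise': normaliser = 0.85·0.1000 + 0.7·0.1000 + 0.8·0.8000; P(aggressive) ≈ 0.1069, P(balanced) ≈ 0.0881, P(conservative) ≈ 0.8050
After 'raise': normaliser = 0.85·0.1069 + 0.7·0.0881 + 0.8·0.8050; P(aggressive) ≈ 0.1141, P(balanced) ≈ 0.0774, P(conservative) ≈ 0.8085
After 'fold-or-call': normaliser = 0.15·0.1141 + 0.3·0.0774 + 0.2·0.8085; P(aggressive) ≈ 0.0847, P(balanced) ≈ 0.1149, P(conservative) ≈ 0.8004
After 'fold-or-call': normaliser = 0.15·0.0847 + 0.3·0.1149 + 0.2·0.8004; P(aggressive) ≈ 0.0613, P(balanced) ≈ 0.1663, P(conservative) ≈ 0.7724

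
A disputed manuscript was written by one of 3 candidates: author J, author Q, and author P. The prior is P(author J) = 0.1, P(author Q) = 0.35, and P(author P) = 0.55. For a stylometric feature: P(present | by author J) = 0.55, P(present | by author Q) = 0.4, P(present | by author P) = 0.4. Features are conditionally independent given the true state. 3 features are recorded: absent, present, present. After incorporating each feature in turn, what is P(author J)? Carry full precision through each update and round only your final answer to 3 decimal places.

0.136

After 'absent': normaliser = 0.45·0.1000 + 0.6·0.3500 + 0.6·0.5500; P(author J) ≈ 0.0769, P(author Q) ≈ 0.3590, P(author P) ≈ 0.5641
After 'present': normaliser = 0.55·0.0769 + 0.4·0.3590 + 0.4·0.5641; P(author J) ≈ 0.1028, P(author Q) ≈ 0.3489, P(author P) ≈ 0.5483
After 'present': normaliser = 0.55·0.1028 + 0.4·0.3489 + 0.4·0.5483; P(author J) ≈ 0.1361, P(author Q) ≈ 0.3360, P(author P) ≈ 0.5279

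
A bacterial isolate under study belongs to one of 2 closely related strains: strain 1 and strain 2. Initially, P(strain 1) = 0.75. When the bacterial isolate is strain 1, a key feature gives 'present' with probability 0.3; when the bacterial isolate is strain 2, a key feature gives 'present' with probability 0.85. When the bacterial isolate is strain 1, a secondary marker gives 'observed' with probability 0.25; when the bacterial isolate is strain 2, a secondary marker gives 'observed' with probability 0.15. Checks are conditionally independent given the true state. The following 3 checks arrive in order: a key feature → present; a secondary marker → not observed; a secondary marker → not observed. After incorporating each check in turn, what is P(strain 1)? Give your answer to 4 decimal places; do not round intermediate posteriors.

0.4519

After a key feature='present': P(strain 1) = 0.3·0.7500 / (0.3·0.7500 + 0.85·0.2500) ≈ 0.5143
After a secondary marker='not observed': P(strain 1) = 0.75·0.5143 / (0.75·0.5143 + 0.85·0.4857) ≈ 0.4830
After a secondary marker='not observed': P(strain 1) = 0.75·0.4830 / (0.75·0.4830 + 0.85·0.5170) ≈ 0.4519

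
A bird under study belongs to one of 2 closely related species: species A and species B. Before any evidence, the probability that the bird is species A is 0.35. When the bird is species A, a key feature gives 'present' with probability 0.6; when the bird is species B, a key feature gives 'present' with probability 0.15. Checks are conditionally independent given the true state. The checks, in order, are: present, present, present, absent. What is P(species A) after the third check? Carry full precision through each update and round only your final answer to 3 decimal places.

After 'present': P(species A) = 0.6·0.3500 / (0.6·0.3500 + 0.15·0.6500) ≈ 0.6829
After 'present': P(species A) = 0.6·0.6829 / (0.6·0.6829 + 0.15·0.3171) ≈ 0.8960
After 'present': P(species A) = 0.6·0.8960 / (0.6·0.8960 + 0.15·0.1040) ≈ 0.9718

0.972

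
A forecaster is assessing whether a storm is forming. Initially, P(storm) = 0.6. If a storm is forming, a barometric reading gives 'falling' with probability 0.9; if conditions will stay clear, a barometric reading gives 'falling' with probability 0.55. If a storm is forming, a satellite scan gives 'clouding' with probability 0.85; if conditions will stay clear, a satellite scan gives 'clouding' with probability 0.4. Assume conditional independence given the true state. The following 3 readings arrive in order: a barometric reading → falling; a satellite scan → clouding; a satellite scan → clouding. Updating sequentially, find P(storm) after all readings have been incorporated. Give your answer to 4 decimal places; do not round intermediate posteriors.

After a barometric reading='falling': P(storm) = 0.9·0.6000 / (0.9·0.6000 + 0.55·0.4000) ≈ 0.7105
After a satellite scan='clouding': P(storm) = 0.85·0.7105 / (0.85·0.7105 + 0.4·0.2895) ≈ 0.8391
After a satellite scan='clouding': P(storm) = 0.85·0.8391 / (0.85·0.8391 + 0.4·0.1609) ≈ 0.9172

0.9172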